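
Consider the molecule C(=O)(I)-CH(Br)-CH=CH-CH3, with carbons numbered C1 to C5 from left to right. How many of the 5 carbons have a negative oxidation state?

Tallying each carbon's bonds:
C1: 1C, 2O, 1I → 0 + 2 + 1 = +3
C2: 2C, 1H, 1Br → 0 − 1 + 1 = 0
C3: 3C, 1H → 0 − 1 = -1
C4: 3C, 1H → 0 − 1 = -1
C5: 1C, 3H → 0 − 3 = -3
3 carbons (C3, C4, C5) meet the condition.

3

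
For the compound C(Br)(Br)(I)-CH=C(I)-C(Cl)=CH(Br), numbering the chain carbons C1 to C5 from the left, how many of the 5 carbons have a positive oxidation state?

3

Tallying each carbon's bonds:
C1: 1C, 2Br, 1I → 0 + 2 + 1 = +3
C2: 3C, 1H → 0 − 1 = -1
C3: 3C, 1I → 0 + 1 = +1
C4: 3C, 1Cl → 0 + 1 = +1
C5: 2C, 1H, 1Br → 0 − 1 + 1 = 0
3 carbons (C1, C3, C4) meet the condition.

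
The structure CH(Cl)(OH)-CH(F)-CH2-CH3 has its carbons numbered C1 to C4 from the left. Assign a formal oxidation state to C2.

0

Count +1 for every bond to an atom more electronegative than carbon and −1 for every bond to one less electronegative; C–C bonds are 0.
C2 has one bond to C (0), one bond to C (0), one bond to H (-1), one bond to F (+1).
Oxidation state = 0 + 0 − 1 + 1 = 0.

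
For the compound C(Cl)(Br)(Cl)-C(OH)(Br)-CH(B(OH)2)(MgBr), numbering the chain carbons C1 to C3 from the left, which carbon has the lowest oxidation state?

C3

Count +1 for every bond to an atom more electronegative than carbon and −1 for every bond to one less electronegative; C–C bonds are 0. Tallying each carbon:
C1: 1C, 2Cl, 1Br → 0 + 2 + 1 = +3
C2: 2C, 1O, 1Br → 0 + 1 + 1 = +2
C3: 1C, 1H, 1Mg, 1B → 0 − 1 − 1 − 1 = -3
The most reduced carbon is C3 at -3.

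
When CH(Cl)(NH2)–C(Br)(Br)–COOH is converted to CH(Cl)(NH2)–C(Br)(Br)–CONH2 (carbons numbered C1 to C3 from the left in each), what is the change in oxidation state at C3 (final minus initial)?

0

Before: C3 has 1 bond to C, 3 bonds to O → oxidation state +3.
After: C3 has 1 bond to C, 2 bonds to O, 1 bond to N → oxidation state +3.
Δ = +3 − (+3) = 0, so no net redox change at C3.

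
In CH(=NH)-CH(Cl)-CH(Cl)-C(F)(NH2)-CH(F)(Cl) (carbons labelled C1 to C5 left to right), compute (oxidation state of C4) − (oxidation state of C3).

+2

C4: 2C, 1N, 1F → 0 + 1 + 1 = +2
C3: 2C, 1H, 1Cl → 0 − 1 + 1 = 0
Difference: +2 − (0) = +2.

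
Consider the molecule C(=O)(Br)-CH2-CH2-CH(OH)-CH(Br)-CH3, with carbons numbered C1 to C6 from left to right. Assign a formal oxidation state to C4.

Assign +1 per bond to O/N/halogen, −1 per bond to H or an electropositive element, and 0 per bond to carbon.
C4 has one bond to C (0), one bond to C (0), one bond to O (+1), one bond to H (-1).
Oxidation state = 0 + 0 + 1 − 1 = 0.

0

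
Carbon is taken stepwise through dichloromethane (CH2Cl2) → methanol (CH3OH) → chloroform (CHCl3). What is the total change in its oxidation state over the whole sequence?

Carbon oxidation states along the series — dichloromethane: 0, methanol: -2, chloroform: +2.
Net change = +2 − (0) = +2.

+2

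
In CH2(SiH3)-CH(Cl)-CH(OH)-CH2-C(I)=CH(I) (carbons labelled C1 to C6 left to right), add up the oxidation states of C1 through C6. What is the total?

-4

Tallying each carbon's bonds:
C1: 1C, 2H, 1Si → 0 − 2 − 1 = -3
C2: 2C, 1H, 1Cl → 0 − 1 + 1 = 0
C3: 2C, 1H, 1O → 0 − 1 + 1 = 0
C4: 2C, 2H → 0 − 2 = -2
C5: 3C, 1I → 0 + 1 = +1
C6: 2C, 1H, 1I → 0 − 1 + 1 = 0
Sum = -3 + 0 + 0 − 2 + 1 + 0 = -4.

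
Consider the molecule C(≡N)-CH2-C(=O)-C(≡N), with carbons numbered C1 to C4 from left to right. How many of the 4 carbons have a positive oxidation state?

3

Assign +1 per bond to O/N/halogen, −1 per bond to H or an electropositive element, and 0 per bond to carbon. Tallying each carbon:
C1: 1C, 3N → 0 + 3 = +3
C2: 2C, 2H → 0 − 2 = -2
C3: 2C, 2O → 0 + 2 = +2
C4: 1C, 3N → 0 + 3 = +3
3 carbons (C1, C3, C4) meet the condition.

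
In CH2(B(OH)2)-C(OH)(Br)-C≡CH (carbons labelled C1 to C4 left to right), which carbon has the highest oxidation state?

Tallying each carbon's bonds:
C1: 1C, 2H, 1B → 0 − 2 − 1 = -3
C2: 2C, 1O, 1Br → 0 + 1 + 1 = +2
C3: 4C → 0 = 0
C4: 3C, 1H → 0 − 1 = -1
The most oxidised carbon is C2 at +2.

C2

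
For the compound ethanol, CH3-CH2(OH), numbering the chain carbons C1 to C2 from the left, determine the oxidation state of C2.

-1

Bonds to more-electronegative neighbours contribute +1 each, bonds to H or metals contribute −1 each, and C–C bonds contribute 0.
C2 has one bond to H (-1), one bond to H (-1), one bond to O (+1), one bond to C (0).
Oxidation state = -1 − 1 + 1 + 0 = -1.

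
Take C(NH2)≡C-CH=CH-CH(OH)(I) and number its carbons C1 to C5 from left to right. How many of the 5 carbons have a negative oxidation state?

2

Each bond to a more electronegative atom (O, N, halogen) counts +1, each bond to a less electronegative atom (H, metal, B, Si) counts −1, and each C–C bond counts 0. Tallying each carbon:
C1: 3C, 1N → 0 + 1 = +1
C2: 4C → 0 = 0
C3: 3C, 1H → 0 − 1 = -1
C4: 3C, 1H → 0 − 1 = -1
C5: 1C, 1H, 1O, 1I → 0 − 1 + 1 + 1 = +1
2 carbons (C3, C4) meet the condition.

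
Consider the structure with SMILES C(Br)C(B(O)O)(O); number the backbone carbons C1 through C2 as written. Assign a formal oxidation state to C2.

Each bond to a more electronegative atom (O, N, halogen) counts +1, each bond to a less electronegative atom (H, metal, B, Si) counts −1, and each C–C bond counts 0.
C2 has one bond to C (0), one bond to B (-1), one bond to H (-1), one bond to O (+1).
Oxidation state = 0 − 1 − 1 + 1 = -1.

-1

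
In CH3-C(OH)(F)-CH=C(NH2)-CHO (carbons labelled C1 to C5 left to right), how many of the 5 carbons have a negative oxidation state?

2

Count +1 for every bond to an atom more electronegative than carbon and −1 for every bond to one less electronegative; C–C bonds are 0. Tallying each carbon:
C1: 1C, 3H → 0 − 3 = -3
C2: 2C, 1O, 1F → 0 + 1 + 1 = +2
C3: 3C, 1H → 0 − 1 = -1
C4: 3C, 1N → 0 + 1 = +1
C5: 1C, 1H, 2O → 0 − 1 + 2 = +1
2 carbons (C1, C3) meet the condition.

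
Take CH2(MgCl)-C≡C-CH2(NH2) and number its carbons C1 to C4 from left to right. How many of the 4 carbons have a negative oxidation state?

Count +1 for every bond to an atom more electronegative than carbon and −1 for every bond to one less electronegative; C–C bonds are 0. Tallying each carbon:
C1: 1C, 2H, 1Mg → 0 − 2 − 1 = -3
C2: 4C → 0 = 0
C3: 4C → 0 = 0
C4: 1C, 2H, 1N → 0 − 2 + 1 = -1
2 carbons (C1, C4) meet the condition.

2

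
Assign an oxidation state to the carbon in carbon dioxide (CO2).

The carbon has a double bond to O (2×+1 = +2), a double bond to O (2×+1 = +2).
Oxidation state = +2 + 2 = +4.

+4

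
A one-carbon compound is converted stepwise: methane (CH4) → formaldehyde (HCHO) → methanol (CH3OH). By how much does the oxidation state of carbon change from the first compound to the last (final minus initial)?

+2

Carbon oxidation states along the series — methane: -4, formaldehyde: 0, methanol: -2.
Net change = -2 − (-4) = +2.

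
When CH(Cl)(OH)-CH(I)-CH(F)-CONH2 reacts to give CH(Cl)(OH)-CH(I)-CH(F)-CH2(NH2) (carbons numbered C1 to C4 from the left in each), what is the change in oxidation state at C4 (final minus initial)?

-4

Before: C4 has 1 bond to C, 2 bonds to O, 1 bond to N → oxidation state +3.
After: C4 has 1 bond to C, 2 bonds to H, 1 bond to N → oxidation state -1.
Δ = -1 − (+3) = -4, so this is a reduction at C4.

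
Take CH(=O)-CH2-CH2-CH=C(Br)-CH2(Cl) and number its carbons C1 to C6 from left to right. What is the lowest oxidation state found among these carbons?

-2

Each bond to a more electronegative atom (O, N, halogen) counts +1, each bond to a less electronegative atom (H, metal, B, Si) counts −1, and each C–C bond counts 0. Tallying each carbon:
C1: 1C, 1H, 2O → 0 − 1 + 2 = +1
C2: 2C, 2H → 0 − 2 = -2
C3: 2C, 2H → 0 − 2 = -2
C4: 3C, 1H → 0 − 1 = -1
C5: 3C, 1Br → 0 + 1 = +1
C6: 1C, 2H, 1Cl → 0 − 2 + 1 = -1
The lowest value is -2.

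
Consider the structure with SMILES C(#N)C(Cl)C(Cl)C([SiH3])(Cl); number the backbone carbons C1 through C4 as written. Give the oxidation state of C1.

+3

Each bond to a more electronegative atom (O, N, halogen) counts +1, each bond to a less electronegative atom (H, metal, B, Si) counts −1, and each C–C bond counts 0.
C1 has one bond to C (0), a triple bond to N (3×+1 = +3).
Oxidation state = 0 + 3 = +3.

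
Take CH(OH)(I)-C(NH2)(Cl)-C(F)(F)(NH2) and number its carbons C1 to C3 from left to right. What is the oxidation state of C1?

C1 has one bond to C (0), one bond to H (-1), one bond to O (+1), one bond to I (+1).
Oxidation state = 0 − 1 + 1 + 1 = +1.

+1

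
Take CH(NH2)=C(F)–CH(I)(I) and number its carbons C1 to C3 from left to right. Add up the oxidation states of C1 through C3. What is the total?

Tallying each carbon's bonds:
C1: 2C, 1H, 1N → 0 − 1 + 1 = 0
C2: 3C, 1F → 0 + 1 = +1
C3: 1C, 1H, 2I → 0 − 1 + 2 = +1
Sum = 0 + 1 + 1 = +2.

+2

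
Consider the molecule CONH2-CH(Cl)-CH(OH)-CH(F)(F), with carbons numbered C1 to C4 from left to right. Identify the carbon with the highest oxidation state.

C1

Tallying each carbon's bonds:
C1: 1C, 2O, 1N → 0 + 2 + 1 = +3
C2: 2C, 1H, 1Cl → 0 − 1 + 1 = 0
C3: 2C, 1H, 1O → 0 − 1 + 1 = 0
C4: 1C, 1H, 2F → 0 − 1 + 2 = +1
The most oxidised carbon is C1 at +3.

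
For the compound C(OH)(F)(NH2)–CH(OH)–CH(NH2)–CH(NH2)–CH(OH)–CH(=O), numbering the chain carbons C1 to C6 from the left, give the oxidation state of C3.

0

Bonds to more-electronegative neighbours contribute +1 each, bonds to H or metals contribute −1 each, and C–C bonds contribute 0.
C3 has one bond to C (0), one bond to C (0), one bond to N (+1), one bond to H (-1).
Oxidation state = 0 + 0 + 1 − 1 = 0.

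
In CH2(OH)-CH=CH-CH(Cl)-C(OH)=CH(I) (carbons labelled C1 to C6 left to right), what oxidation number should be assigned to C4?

0

Count +1 for every bond to an atom more electronegative than carbon and −1 for every bond to one less electronegative; C–C bonds are 0.
C4 has one bond to C (0), one bond to C (0), one bond to Cl (+1), one bond to H (-1).
Oxidation state = 0 + 0 + 1 − 1 = 0.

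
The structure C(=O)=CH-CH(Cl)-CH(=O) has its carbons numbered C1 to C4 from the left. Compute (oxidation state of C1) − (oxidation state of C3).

C1: 2C, 2O → 0 + 2 = +2
C3: 2C, 1H, 1Cl → 0 − 1 + 1 = 0
Difference: +2 − (0) = +2.

+2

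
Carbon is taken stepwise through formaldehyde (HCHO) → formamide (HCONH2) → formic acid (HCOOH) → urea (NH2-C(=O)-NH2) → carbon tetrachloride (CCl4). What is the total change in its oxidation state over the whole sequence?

+4

Carbon oxidation states along the series — formaldehyde: 0, formamide: +2, formic acid: +2, urea: +4, carbon tetrachloride: +4.
Net change = +4 − (0) = +4.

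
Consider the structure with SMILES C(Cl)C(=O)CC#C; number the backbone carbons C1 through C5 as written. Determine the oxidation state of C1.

-1

Each bond to a more electronegative atom (O, N, halogen) counts +1, each bond to a less electronegative atom (H, metal, B, Si) counts −1, and each C–C bond counts 0.
C1 has one bond to C (0), one bond to Cl (+1), one bond to H (-1), one bond to H (-1).
Oxidation state = 0 + 1 − 1 − 1 = -1.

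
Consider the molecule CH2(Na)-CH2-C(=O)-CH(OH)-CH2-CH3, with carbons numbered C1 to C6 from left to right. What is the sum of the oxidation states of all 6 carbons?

Bonds to more-electronegative neighbours contribute +1 each, bonds to H or metals contribute −1 each, and C–C bonds contribute 0. Tallying each carbon:
C1: 1C, 2H, 1Na → 0 − 2 − 1 = -3
C2: 2C, 2H → 0 − 2 = -2
C3: 2C, 2O → 0 + 2 = +2
C4: 2C, 1H, 1O → 0 − 1 + 1 = 0
C5: 2C, 2H → 0 − 2 = -2
C6: 1C, 3H → 0 − 3 = -3
Sum = -3 − 2 + 2 + 0 − 2 − 3 = -8.

-8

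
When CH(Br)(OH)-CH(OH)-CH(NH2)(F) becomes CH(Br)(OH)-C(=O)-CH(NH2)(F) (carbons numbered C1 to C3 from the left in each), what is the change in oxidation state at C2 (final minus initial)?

+2

Before: C2 has 2 bonds to C, 1 bond to H, 1 bond to O → oxidation state 0.
After: C2 has 2 bonds to C, 2 bonds to O → oxidation state +2.
Δ = +2 − (0) = +2, so this is an oxidation at C2.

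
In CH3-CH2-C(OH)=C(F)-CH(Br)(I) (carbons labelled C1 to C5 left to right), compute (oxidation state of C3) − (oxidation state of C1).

C3: 3C, 1O → 0 + 1 = +1
C1: 1C, 3H → 0 − 3 = -3
Difference: +1 − (-3) = +4.

+4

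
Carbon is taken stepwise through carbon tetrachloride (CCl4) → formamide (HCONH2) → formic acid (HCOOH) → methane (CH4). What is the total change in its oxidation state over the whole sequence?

-8

Carbon oxidation states along the series — carbon tetrachloride: +4, formamide: +2, formic acid: +2, methane: -4.
Net change = -4 − (+4) = -8.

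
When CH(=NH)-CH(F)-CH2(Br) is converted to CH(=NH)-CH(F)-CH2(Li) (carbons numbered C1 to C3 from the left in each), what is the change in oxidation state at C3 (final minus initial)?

-2

Before: C3 has 1 bond to C, 2 bonds to H, 1 bond to Br → oxidation state -1.
After: C3 has 1 bond to C, 2 bonds to H, 1 bond to Li → oxidation state -3.
Δ = -3 − (-1) = -2, so this is a reduction at C3.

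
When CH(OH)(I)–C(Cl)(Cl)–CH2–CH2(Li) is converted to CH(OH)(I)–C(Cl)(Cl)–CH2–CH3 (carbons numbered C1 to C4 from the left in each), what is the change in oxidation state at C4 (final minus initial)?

Before: C4 has 1 bond to C, 2 bonds to H, 1 bond to Li → oxidation state -3.
After: C4 has 1 bond to C, 3 bonds to H → oxidation state -3.
Δ = -3 − (-3) = 0, so no net redox change at C4.

0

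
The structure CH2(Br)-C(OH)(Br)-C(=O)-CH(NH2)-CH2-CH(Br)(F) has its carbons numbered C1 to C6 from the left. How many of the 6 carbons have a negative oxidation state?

2

Tallying each carbon's bonds:
C1: 1C, 2H, 1Br → 0 − 2 + 1 = -1
C2: 2C, 1O, 1Br → 0 + 1 + 1 = +2
C3: 2C, 2O → 0 + 2 = +2
C4: 2C, 1H, 1N → 0 − 1 + 1 = 0
C5: 2C, 2H → 0 − 2 = -2
C6: 1C, 1H, 1F, 1Br → 0 − 1 + 1 + 1 = +1
2 carbons (C1, C5) meet the condition.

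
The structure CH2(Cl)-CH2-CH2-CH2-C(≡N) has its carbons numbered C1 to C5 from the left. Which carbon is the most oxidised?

C5

Assign +1 per bond to O/N/halogen, −1 per bond to H or an electropositive element, and 0 per bond to carbon. Tallying each carbon:
C1: 1C, 2H, 1Cl → 0 − 2 + 1 = -1
C2: 2C, 2H → 0 − 2 = -2
C3: 2C, 2H → 0 − 2 = -2
C4: 2C, 2H → 0 − 2 = -2
C5: 1C, 3N → 0 + 3 = +3
The most oxidised carbon is C5 at +3.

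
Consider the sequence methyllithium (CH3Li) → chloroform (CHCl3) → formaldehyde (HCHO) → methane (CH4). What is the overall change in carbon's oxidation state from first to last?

0

Carbon oxidation states along the series — methyllithium: -4, chloroform: +2, formaldehyde: 0, methane: -4.
Net change = -4 − (-4) = 0.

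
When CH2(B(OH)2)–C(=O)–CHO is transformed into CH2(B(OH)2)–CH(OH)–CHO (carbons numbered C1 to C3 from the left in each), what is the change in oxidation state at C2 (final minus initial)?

Before: C2 has 2 bonds to C, 2 bonds to O → oxidation state +2.
After: C2 has 2 bonds to C, 1 bond to H, 1 bond to O → oxidation state 0.
Δ = 0 − (+2) = -2, so this is a reduction at C2.

-2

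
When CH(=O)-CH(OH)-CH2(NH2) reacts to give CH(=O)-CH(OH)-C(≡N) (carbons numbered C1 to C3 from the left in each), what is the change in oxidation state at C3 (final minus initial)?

Before: C3 has 1 bond to C, 2 bonds to H, 1 bond to N → oxidation state -1.
After: C3 has 1 bond to C, 3 bonds to N → oxidation state +3.
Δ = +3 − (-1) = +4, so this is an oxidation at C3.

+4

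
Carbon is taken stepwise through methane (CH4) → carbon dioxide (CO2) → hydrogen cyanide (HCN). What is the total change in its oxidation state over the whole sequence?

Carbon oxidation states along the series — methane: -4, carbon dioxide: +4, hydrogen cyanide: +2.
Net change = +2 − (-4) = +6.

+6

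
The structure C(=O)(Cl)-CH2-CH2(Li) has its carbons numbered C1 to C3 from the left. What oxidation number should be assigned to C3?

-3

C3 has one bond to C (0), one bond to Li (-1), one bond to H (-1), one bond to H (-1).
Oxidation state = 0 − 1 − 1 − 1 = -3.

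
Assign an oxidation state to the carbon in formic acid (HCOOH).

+2

The carbon has one bond to H (-1), a double bond to O (2×+1 = +2), one bond to O (+1).
Oxidation state = -1 + 2 + 1 = +2.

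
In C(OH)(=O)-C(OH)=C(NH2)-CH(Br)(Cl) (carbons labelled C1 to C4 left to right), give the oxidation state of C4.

C4 has one bond to C (0), one bond to H (-1), one bond to Br (+1), one bond to Cl (+1).
Oxidation state = 0 − 1 + 1 + 1 = +1.

+1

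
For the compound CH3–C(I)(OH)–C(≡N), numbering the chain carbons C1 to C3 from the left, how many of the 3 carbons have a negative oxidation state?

1

Assign +1 per bond to O/N/halogen, −1 per bond to H or an electropositive element, and 0 per bond to carbon. Tallying each carbon:
C1: 1C, 3H → 0 − 3 = -3
C2: 2C, 1O, 1I → 0 + 1 + 1 = +2
C3: 1C, 3N → 0 + 3 = +3
1 carbon (C1) meets the condition.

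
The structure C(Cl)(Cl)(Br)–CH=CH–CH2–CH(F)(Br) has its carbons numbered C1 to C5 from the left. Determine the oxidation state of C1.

Bonds to more-electronegative neighbours contribute +1 each, bonds to H or metals contribute −1 each, and C–C bonds contribute 0.
C1 has one bond to C (0), one bond to Cl (+1), one bond to Cl (+1), one bond to Br (+1).
Oxidation state = 0 + 1 + 1 + 1 = +3.

+3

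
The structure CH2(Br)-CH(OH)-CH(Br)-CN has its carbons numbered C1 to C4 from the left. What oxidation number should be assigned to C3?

0

Bonds to more-electronegative neighbours contribute +1 each, bonds to H or metals contribute −1 each, and C–C bonds contribute 0.
C3 has one bond to C (0), one bond to C (0), one bond to H (-1), one bond to Br (+1).
Oxidation state = 0 + 0 − 1 + 1 = 0.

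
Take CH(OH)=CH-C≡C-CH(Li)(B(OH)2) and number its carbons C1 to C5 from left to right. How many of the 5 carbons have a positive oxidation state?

0

Assign +1 per bond to O/N/halogen, −1 per bond to H or an electropositive element, and 0 per bond to carbon. Tallying each carbon:
C1: 2C, 1H, 1O → 0 − 1 + 1 = 0
C2: 3C, 1H → 0 − 1 = -1
C3: 4C → 0 = 0
C4: 4C → 0 = 0
C5: 1C, 1H, 1Li, 1B → 0 − 1 − 1 − 1 = -3
0 carbons meet the condition.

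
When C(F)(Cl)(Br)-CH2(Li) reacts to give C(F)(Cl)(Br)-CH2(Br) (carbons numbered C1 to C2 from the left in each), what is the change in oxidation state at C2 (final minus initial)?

Before: C2 has 1 bond to C, 2 bonds to H, 1 bond to Li → oxidation state -3.
After: C2 has 1 bond to C, 2 bonds to H, 1 bond to Br → oxidation state -1.
Δ = -1 − (-3) = +2, so this is an oxidation at C2.

+2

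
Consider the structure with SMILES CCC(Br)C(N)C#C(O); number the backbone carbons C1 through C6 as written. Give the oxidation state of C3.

C3 has one bond to C (0), one bond to C (0), one bond to H (-1), one bond to Br (+1).
Oxidation state = 0 + 0 − 1 + 1 = 0.

0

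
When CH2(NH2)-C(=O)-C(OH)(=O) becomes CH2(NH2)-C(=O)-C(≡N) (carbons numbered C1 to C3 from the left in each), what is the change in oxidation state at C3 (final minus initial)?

0

Before: C3 has 1 bond to C, 3 bonds to O → oxidation state +3.
After: C3 has 1 bond to C, 3 bonds to N → oxidation state +3.
Δ = +3 − (+3) = 0, so no net redox change at C3.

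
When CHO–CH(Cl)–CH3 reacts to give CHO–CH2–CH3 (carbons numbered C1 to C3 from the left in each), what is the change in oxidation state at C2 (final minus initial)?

-2

Before: C2 has 2 bonds to C, 1 bond to H, 1 bond to Cl → oxidation state 0.
After: C2 has 2 bonds to C, 2 bonds to H → oxidation state -2.
Δ = -2 − (0) = -2, so this is a reduction at C2.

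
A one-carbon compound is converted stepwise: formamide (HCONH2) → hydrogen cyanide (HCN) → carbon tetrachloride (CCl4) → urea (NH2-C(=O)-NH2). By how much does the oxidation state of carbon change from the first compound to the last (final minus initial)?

Carbon oxidation states along the series — formamide: +2, hydrogen cyanide: +2, carbon tetrachloride: +4, urea: +4.
Net change = +4 − (+2) = +2.

+2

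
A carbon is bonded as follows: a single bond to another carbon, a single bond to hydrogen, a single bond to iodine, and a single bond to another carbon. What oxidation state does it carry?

0

The carbon has one bond to C (0), one bond to C (0), one bond to H (-1), one bond to I (+1).
Oxidation state = 0 + 0 − 1 + 1 = 0.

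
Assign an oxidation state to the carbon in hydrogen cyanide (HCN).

+2

The carbon has one bond to H (-1), a triple bond to N (3×+1 = +3).
Oxidation state = -1 + 3 = +2.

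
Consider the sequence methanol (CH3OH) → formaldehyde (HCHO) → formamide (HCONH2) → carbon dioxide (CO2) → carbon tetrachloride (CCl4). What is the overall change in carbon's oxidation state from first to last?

Carbon oxidation states along the series — methanol: -2, formaldehyde: 0, formamide: +2, carbon dioxide: +4, carbon tetrachloride: +4.
Net change = +4 − (-2) = +6.

+6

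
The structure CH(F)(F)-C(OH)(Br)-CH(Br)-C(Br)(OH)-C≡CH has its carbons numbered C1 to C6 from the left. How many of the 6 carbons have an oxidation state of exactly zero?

2

Tallying each carbon's bonds:
C1: 1C, 1H, 2F → 0 − 1 + 2 = +1
C2: 2C, 1O, 1Br → 0 + 1 + 1 = +2
C3: 2C, 1H, 1Br → 0 − 1 + 1 = 0
C4: 2C, 1O, 1Br → 0 + 1 + 1 = +2
C5: 4C → 0 = 0
C6: 3C, 1H → 0 − 1 = -1
2 carbons (C3, C5) meet the condition.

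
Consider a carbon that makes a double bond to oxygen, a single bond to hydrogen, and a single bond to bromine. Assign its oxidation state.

+2

The carbon has one bond to Br (+1), a double bond to O (2×+1 = +2), one bond to H (-1).
Oxidation state = +1 + 2 − 1 = +2.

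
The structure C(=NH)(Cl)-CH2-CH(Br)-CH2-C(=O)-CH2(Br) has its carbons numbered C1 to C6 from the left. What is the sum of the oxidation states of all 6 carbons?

0

Each bond to a more electronegative atom (O, N, halogen) counts +1, each bond to a less electronegative atom (H, metal, B, Si) counts −1, and each C–C bond counts 0. Tallying each carbon:
C1: 1C, 2N, 1Cl → 0 + 2 + 1 = +3
C2: 2C, 2H → 0 − 2 = -2
C3: 2C, 1H, 1Br → 0 − 1 + 1 = 0
C4: 2C, 2H → 0 − 2 = -2
C5: 2C, 2O → 0 + 2 = +2
C6: 1C, 2H, 1Br → 0 − 2 + 1 = -1
Sum = +3 − 2 + 0 − 2 + 2 − 1 = 0.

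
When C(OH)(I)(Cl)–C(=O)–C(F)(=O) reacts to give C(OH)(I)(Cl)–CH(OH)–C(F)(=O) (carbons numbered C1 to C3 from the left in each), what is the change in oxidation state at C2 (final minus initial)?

-2

Before: C2 has 2 bonds to C, 2 bonds to O → oxidation state +2.
After: C2 has 2 bonds to C, 1 bond to H, 1 bond to O → oxidation state 0.
Δ = 0 − (+2) = -2, so this is a reduction at C2.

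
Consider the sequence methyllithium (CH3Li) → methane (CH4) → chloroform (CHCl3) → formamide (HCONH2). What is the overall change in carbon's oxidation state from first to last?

Carbon oxidation states along the series — methyllithium: -4, methane: -4, chloroform: +2, formamide: +2.
Net change = +2 − (-4) = +6.

+6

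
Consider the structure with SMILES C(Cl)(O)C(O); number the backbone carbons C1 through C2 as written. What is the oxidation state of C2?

Each bond to a more electronegative atom (O, N, halogen) counts +1, each bond to a less electronegative atom (H, metal, B, Si) counts −1, and each C–C bond counts 0.
C2 has one bond to C (0), one bond to O (+1), one bond to H (-1), one bond to H (-1).
Oxidation state = 0 + 1 − 1 − 1 = -1.

-1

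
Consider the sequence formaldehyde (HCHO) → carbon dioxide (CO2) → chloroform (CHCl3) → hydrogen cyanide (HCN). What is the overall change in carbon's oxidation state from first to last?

+2

Carbon oxidation states along the series — formaldehyde: 0, carbon dioxide: +4, chloroform: +2, hydrogen cyanide: +2.
Net change = +2 − (0) = +2.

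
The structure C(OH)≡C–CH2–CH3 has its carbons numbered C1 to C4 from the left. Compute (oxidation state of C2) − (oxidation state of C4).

C2: 4C → 0 = 0
C4: 1C, 3H → 0 − 3 = -3
Difference: 0 − (-3) = +3.

+3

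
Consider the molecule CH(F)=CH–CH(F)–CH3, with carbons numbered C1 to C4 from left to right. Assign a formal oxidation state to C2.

-1

Each bond to a more electronegative atom (O, N, halogen) counts +1, each bond to a less electronegative atom (H, metal, B, Si) counts −1, and each C–C bond counts 0.
C2 has a double bond to C (2×0 = 0), one bond to C (0), one bond to H (-1).
Oxidation state = 0 + 0 − 1 = -1.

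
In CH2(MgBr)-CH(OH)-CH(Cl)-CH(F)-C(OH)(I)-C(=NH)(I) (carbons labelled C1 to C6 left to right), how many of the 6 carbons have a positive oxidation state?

2

Assign +1 per bond to O/N/halogen, −1 per bond to H or an electropositive element, and 0 per bond to carbon. Tallying each carbon:
C1: 1C, 2H, 1Mg → 0 − 2 − 1 = -3
C2: 2C, 1H, 1O → 0 − 1 + 1 = 0
C3: 2C, 1H, 1Cl → 0 − 1 + 1 = 0
C4: 2C, 1H, 1F → 0 − 1 + 1 = 0
C5: 2C, 1O, 1I → 0 + 1 + 1 = +2
C6: 1C, 2N, 1I → 0 + 2 + 1 = +3
2 carbons (C5, C6) meet the condition.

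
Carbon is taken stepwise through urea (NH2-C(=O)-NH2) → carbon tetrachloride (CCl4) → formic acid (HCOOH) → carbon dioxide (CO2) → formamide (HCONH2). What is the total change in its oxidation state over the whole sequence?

-2

Carbon oxidation states along the series — urea: +4, carbon tetrachloride: +4, formic acid: +2, carbon dioxide: +4, formamide: +2.
Net change = +2 − (+4) = -2.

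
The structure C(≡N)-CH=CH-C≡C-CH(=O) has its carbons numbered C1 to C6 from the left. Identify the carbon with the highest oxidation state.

Bonds to more-electronegative neighbours contribute +1 each, bonds to H or metals contribute −1 each, and C–C bonds contribute 0. Tallying each carbon:
C1: 1C, 3N → 0 + 3 = +3
C2: 3C, 1H → 0 − 1 = -1
C3: 3C, 1H → 0 − 1 = -1
C4: 4C → 0 = 0
C5: 4C → 0 = 0
C6: 1C, 1H, 2O → 0 − 1 + 2 = +1
The most oxidised carbon is C1 at +3.

C1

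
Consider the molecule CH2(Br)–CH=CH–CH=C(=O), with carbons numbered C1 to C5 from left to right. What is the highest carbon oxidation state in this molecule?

+2

Count +1 for every bond to an atom more electronegative than carbon and −1 for every bond to one less electronegative; C–C bonds are 0. Tallying each carbon:
C1: 1C, 2H, 1Br → 0 − 2 + 1 = -1
C2: 3C, 1H → 0 − 1 = -1
C3: 3C, 1H → 0 − 1 = -1
C4: 3C, 1H → 0 − 1 = -1
C5: 2C, 2O → 0 + 2 = +2
The highest value is +2.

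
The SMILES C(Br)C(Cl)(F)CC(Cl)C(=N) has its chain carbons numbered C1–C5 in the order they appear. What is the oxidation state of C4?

0

C4 has one bond to C (0), one bond to C (0), one bond to H (-1), one bond to Cl (+1).
Oxidation state = 0 + 0 − 1 + 1 = 0.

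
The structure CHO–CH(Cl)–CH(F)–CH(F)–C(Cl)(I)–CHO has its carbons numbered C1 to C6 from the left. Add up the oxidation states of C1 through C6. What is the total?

+4

Tallying each carbon's bonds:
C1: 1C, 1H, 2O → 0 − 1 + 2 = +1
C2: 2C, 1H, 1Cl → 0 − 1 + 1 = 0
C3: 2C, 1H, 1F → 0 − 1 + 1 = 0
C4: 2C, 1H, 1F → 0 − 1 + 1 = 0
C5: 2C, 1Cl, 1I → 0 + 1 + 1 = +2
C6: 1C, 1H, 2O → 0 − 1 + 2 = +1
Sum = +1 + 0 + 0 + 0 + 2 + 1 = +4.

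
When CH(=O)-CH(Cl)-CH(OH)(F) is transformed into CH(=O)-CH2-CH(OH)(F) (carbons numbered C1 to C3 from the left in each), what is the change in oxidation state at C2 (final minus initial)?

-2

Before: C2 has 2 bonds to C, 1 bond to H, 1 bond to Cl → oxidation state 0.
After: C2 has 2 bonds to C, 2 bonds to H → oxidation state -2.
Δ = -2 − (0) = -2, so this is a reduction at C2.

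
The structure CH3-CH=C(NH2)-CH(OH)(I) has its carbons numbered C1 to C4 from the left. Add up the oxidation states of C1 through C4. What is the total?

-2

Count +1 for every bond to an atom more electronegative than carbon and −1 for every bond to one less electronegative; C–C bonds are 0. Tallying each carbon:
C1: 1C, 3H → 0 − 3 = -3
C2: 3C, 1H → 0 − 1 = -1
C3: 3C, 1N → 0 + 1 = +1
C4: 1C, 1H, 1O, 1I → 0 − 1 + 1 + 1 = +1
Sum = -3 − 1 + 1 + 1 = -2.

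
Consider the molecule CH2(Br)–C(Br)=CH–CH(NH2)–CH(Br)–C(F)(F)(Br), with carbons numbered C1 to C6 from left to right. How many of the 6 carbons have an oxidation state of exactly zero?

Each bond to a more electronegative atom (O, N, halogen) counts +1, each bond to a less electronegative atom (H, metal, B, Si) counts −1, and each C–C bond counts 0. Tallying each carbon:
C1: 1C, 2H, 1Br → 0 − 2 + 1 = -1
C2: 3C, 1Br → 0 + 1 = +1
C3: 3C, 1H → 0 − 1 = -1
C4: 2C, 1H, 1N → 0 − 1 + 1 = 0
C5: 2C, 1H, 1Br → 0 − 1 + 1 = 0
C6: 1C, 2F, 1Br → 0 + 2 + 1 = +3
2 carbons (C4, C5) meet the condition.

2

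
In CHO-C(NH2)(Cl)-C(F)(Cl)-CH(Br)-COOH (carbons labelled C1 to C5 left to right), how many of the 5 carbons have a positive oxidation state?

4

Tallying each carbon's bonds:
C1: 1C, 1H, 2O → 0 − 1 + 2 = +1
C2: 2C, 1N, 1Cl → 0 + 1 + 1 = +2
C3: 2C, 1F, 1Cl → 0 + 1 + 1 = +2
C4: 2C, 1H, 1Br → 0 − 1 + 1 = 0
C5: 1C, 3O → 0 + 3 = +3
4 carbons (C1, C2, C3, C5) meet the condition.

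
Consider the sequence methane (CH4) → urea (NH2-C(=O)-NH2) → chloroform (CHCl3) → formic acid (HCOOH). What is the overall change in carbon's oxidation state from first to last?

Carbon oxidation states along the series — methane: -4, urea: +4, chloroform: +2, formic acid: +2.
Net change = +2 − (-4) = +6.

+6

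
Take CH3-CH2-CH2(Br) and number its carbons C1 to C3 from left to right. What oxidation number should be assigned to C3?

-1

C3 has one bond to C (0), one bond to Br (+1), one bond to H (-1), one bond to H (-1).
Oxidation state = 0 + 1 − 1 − 1 = -1.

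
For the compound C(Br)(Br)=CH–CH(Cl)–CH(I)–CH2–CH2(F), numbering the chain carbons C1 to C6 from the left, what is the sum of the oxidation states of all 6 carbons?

-2

Tallying each carbon's bonds:
C1: 2C, 2Br → 0 + 2 = +2
C2: 3C, 1H → 0 − 1 = -1
C3: 2C, 1H, 1Cl → 0 − 1 + 1 = 0
C4: 2C, 1H, 1I → 0 − 1 + 1 = 0
C5: 2C, 2H → 0 − 2 = -2
C6: 1C, 2H, 1F → 0 − 2 + 1 = -1
Sum = +2 − 1 + 0 + 0 − 2 − 1 = -2.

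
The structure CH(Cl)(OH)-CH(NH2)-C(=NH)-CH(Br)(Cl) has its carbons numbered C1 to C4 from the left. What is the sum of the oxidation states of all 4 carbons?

Tallying each carbon's bonds:
C1: 1C, 1H, 1O, 1Cl → 0 − 1 + 1 + 1 = +1
C2: 2C, 1H, 1N → 0 − 1 + 1 = 0
C3: 2C, 2N → 0 + 2 = +2
C4: 1C, 1H, 1Cl, 1Br → 0 − 1 + 1 + 1 = +1
Sum = +1 + 0 + 2 + 1 = +4.

+4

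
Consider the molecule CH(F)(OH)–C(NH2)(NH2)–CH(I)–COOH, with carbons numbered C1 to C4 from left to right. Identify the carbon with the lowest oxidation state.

Tallying each carbon's bonds:
C1: 1C, 1H, 1O, 1F → 0 − 1 + 1 + 1 = +1
C2: 2C, 2N → 0 + 2 = +2
C3: 2C, 1H, 1I → 0 − 1 + 1 = 0
C4: 1C, 3O → 0 + 3 = +3
The most reduced carbon is C3 at 0.

C3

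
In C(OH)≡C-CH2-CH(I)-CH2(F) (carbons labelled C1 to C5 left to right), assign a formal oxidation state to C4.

C4 has one bond to C (0), one bond to C (0), one bond to H (-1), one bond to I (+1).
Oxidation state = 0 + 0 − 1 + 1 = 0.

0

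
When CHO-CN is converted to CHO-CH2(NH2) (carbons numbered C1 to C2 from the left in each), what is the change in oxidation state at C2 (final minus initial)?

Before: C2 has 1 bond to C, 3 bonds to N → oxidation state +3.
After: C2 has 1 bond to C, 2 bonds to H, 1 bond to N → oxidation state -1.
Δ = -1 − (+3) = -4, so this is a reduction at C2.

-4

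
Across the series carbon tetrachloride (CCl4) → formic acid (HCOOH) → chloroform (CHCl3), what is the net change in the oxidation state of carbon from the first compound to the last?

Carbon oxidation states along the series — carbon tetrachloride: +4, formic acid: +2, chloroform: +2.
Net change = +2 − (+4) = -2.

-2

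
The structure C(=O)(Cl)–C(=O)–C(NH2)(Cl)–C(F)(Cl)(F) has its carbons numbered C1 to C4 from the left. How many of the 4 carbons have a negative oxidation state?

Assign +1 per bond to O/N/halogen, −1 per bond to H or an electropositive element, and 0 per bond to carbon. Tallying each carbon:
C1: 1C, 2O, 1Cl → 0 + 2 + 1 = +3
C2: 2C, 2O → 0 + 2 = +2
C3: 2C, 1N, 1Cl → 0 + 1 + 1 = +2
C4: 1C, 2F, 1Cl → 0 + 2 + 1 = +3
0 carbons meet the condition.

0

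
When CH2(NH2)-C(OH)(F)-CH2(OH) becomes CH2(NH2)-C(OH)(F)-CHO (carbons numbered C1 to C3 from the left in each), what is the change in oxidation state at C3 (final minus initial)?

Before: C3 has 1 bond to C, 2 bonds to H, 1 bond to O → oxidation state -1.
After: C3 has 1 bond to C, 1 bond to H, 2 bonds to O → oxidation state +1.
Δ = +1 − (-1) = +2, so this is an oxidation at C3.

+2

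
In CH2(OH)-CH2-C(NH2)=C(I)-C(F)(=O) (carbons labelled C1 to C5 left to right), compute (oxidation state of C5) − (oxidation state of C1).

+4

C5: 1C, 2O, 1F → 0 + 2 + 1 = +3
C1: 1C, 2H, 1O → 0 − 2 + 1 = -1
Difference: +3 − (-1) = +4.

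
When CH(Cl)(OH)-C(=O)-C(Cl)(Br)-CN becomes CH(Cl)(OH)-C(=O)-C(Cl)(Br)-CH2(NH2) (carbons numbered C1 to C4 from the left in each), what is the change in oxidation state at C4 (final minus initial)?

-4

Before: C4 has 1 bond to C, 3 bonds to N → oxidation state +3.
After: C4 has 1 bond to C, 2 bonds to H, 1 bond to N → oxidation state -1.
Δ = -1 − (+3) = -4, so this is a reduction at C4.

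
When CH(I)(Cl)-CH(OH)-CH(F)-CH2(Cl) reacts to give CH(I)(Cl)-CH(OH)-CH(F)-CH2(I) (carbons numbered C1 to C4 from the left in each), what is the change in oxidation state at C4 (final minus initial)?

Before: C4 has 1 bond to C, 2 bonds to H, 1 bond to Cl → oxidation state -1.
After: C4 has 1 bond to C, 2 bonds to H, 1 bond to I → oxidation state -1.
Δ = -1 − (-1) = 0, so no net redox change at C4.

0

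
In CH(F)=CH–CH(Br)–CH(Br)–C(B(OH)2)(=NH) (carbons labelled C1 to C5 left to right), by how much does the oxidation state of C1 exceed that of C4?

C1: 2C, 1H, 1F → 0 − 1 + 1 = 0
C4: 2C, 1H, 1Br → 0 − 1 + 1 = 0
Difference: 0 − (0) = 0.

0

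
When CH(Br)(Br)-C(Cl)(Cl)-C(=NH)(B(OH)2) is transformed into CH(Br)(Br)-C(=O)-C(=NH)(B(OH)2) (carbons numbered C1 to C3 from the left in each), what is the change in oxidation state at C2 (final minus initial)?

0

Before: C2 has 2 bonds to C, 2 bonds to Cl → oxidation state +2.
After: C2 has 2 bonds to C, 2 bonds to O → oxidation state +2.
Δ = +2 − (+2) = 0, so no net redox change at C2.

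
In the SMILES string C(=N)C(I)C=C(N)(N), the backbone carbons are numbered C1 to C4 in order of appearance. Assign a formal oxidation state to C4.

+2

Count +1 for every bond to an atom more electronegative than carbon and −1 for every bond to one less electronegative; C–C bonds are 0.
C4 has a double bond to C (2×0 = 0), one bond to N (+1), one bond to N (+1).
Oxidation state = 0 + 1 + 1 = +2.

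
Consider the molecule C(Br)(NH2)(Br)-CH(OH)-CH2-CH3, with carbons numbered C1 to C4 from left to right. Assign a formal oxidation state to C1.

+3

C1 has one bond to C (0), one bond to Br (+1), one bond to N (+1), one bond to Br (+1).
Oxidation state = 0 + 1 + 1 + 1 = +3.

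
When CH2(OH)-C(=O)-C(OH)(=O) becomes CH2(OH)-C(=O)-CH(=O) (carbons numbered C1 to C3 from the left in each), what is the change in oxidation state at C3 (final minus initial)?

-2

Before: C3 has 1 bond to C, 3 bonds to O → oxidation state +3.
After: C3 has 1 bond to C, 1 bond to H, 2 bonds to O → oxidation state +1.
Δ = +1 − (+3) = -2, so this is a reduction at C3.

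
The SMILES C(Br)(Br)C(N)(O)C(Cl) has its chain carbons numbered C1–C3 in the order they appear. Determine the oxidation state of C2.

+2

Bonds to more-electronegative neighbours contribute +1 each, bonds to H or metals contribute −1 each, and C–C bonds contribute 0.
C2 has one bond to C (0), one bond to C (0), one bond to N (+1), one bond to O (+1).
Oxidation state = 0 + 0 + 1 + 1 = +2.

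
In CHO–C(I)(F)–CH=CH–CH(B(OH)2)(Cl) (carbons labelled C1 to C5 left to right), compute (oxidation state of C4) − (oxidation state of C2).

C4: 3C, 1H → 0 − 1 = -1
C2: 2C, 1F, 1I → 0 + 1 + 1 = +2
Difference: -1 − (+2) = -3.

-3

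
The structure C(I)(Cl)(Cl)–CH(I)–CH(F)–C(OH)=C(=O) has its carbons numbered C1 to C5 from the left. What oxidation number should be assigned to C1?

+3

Assign +1 per bond to O/N/halogen, −1 per bond to H or an electropositive element, and 0 per bond to carbon.
C1 has one bond to C (0), one bond to I (+1), one bond to Cl (+1), one bond to Cl (+1).
Oxidation state = 0 + 1 + 1 + 1 = +3.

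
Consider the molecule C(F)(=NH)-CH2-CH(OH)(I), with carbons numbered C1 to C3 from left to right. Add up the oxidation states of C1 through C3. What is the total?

Tallying each carbon's bonds:
C1: 1C, 2N, 1F → 0 + 2 + 1 = +3
C2: 2C, 2H → 0 − 2 = -2
C3: 1C, 1H, 1O, 1I → 0 − 1 + 1 + 1 = +1
Sum = +3 − 2 + 1 = +2.

+2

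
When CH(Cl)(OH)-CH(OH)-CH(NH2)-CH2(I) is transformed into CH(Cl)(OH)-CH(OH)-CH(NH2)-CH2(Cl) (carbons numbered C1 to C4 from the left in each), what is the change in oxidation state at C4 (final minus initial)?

Before: C4 has 1 bond to C, 2 bonds to H, 1 bond to I → oxidation state -1.
After: C4 has 1 bond to C, 2 bonds to H, 1 bond to Cl → oxidation state -1.
Δ = -1 − (-1) = 0, so no net redox change at C4.

0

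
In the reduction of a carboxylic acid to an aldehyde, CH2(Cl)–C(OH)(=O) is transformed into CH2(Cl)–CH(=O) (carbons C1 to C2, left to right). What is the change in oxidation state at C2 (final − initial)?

Before: C2 has 1 bond to C, 3 bonds to O → oxidation state +3.
After: C2 has 1 bond to C, 1 bond to H, 2 bonds to O → oxidation state +1.
Δ = +1 − (+3) = -2, so this is a reduction at C2.

-2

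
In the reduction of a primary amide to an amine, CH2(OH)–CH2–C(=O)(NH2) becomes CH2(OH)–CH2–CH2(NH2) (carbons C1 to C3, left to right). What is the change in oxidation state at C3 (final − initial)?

-4

Before: C3 has 1 bond to C, 2 bonds to O, 1 bond to N → oxidation state +3.
After: C3 has 1 bond to C, 2 bonds to H, 1 bond to N → oxidation state -1.
Δ = -1 − (+3) = -4, so this is a reduction at C3.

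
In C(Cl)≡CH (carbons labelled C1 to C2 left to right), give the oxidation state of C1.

+1

C1 has a triple bond to C (3×0 = 0), one bond to Cl (+1).
Oxidation state = 0 + 1 = +1.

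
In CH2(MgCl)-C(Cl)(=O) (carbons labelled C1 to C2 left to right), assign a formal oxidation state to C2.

C2 has one bond to C (0), one bond to Cl (+1), a double bond to O (2×+1 = +2).
Oxidation state = 0 + 1 + 2 = +3.

+3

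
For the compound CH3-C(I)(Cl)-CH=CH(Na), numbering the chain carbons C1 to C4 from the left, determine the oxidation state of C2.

+2

Assign +1 per bond to O/N/halogen, −1 per bond to H or an electropositive element, and 0 per bond to carbon.
C2 has one bond to C (0), one bond to C (0), one bond to I (+1), one bond to Cl (+1).
Oxidation state = 0 + 0 + 1 + 1 = +2.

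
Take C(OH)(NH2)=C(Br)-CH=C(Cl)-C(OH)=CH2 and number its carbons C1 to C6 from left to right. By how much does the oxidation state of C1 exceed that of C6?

C1: 2C, 1O, 1N → 0 + 1 + 1 = +2
C6: 2C, 2H → 0 − 2 = -2
Difference: +2 − (-2) = +4.

+4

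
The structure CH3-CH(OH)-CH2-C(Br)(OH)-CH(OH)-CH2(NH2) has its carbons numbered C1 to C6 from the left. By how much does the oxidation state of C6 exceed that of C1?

+2

C6: 1C, 2H, 1N → 0 − 2 + 1 = -1
C1: 1C, 3H → 0 − 3 = -3
Difference: -1 − (-3) = +2.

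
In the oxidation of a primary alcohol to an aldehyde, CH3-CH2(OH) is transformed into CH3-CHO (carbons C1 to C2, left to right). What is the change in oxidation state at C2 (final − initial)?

Before: C2 has 1 bond to C, 2 bonds to H, 1 bond to O → oxidation state -1.
After: C2 has 1 bond to C, 1 bond to H, 2 bonds to O → oxidation state +1.
Δ = +1 − (-1) = +2, so this is an oxidation at C2.

+2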